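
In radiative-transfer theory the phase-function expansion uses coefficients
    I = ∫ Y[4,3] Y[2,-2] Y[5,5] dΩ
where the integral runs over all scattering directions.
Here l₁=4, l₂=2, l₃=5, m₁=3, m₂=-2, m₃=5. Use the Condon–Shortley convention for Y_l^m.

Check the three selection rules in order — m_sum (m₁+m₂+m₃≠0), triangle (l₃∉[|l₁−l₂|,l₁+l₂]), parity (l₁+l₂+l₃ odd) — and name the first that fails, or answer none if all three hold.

azimuthal sum: 3 − 2 + 5 = 6  ✗
2 ≤ 5 ≤ 6 (triangle on l)
L = 4 + 2 + 5 = 11 (odd)

m_sum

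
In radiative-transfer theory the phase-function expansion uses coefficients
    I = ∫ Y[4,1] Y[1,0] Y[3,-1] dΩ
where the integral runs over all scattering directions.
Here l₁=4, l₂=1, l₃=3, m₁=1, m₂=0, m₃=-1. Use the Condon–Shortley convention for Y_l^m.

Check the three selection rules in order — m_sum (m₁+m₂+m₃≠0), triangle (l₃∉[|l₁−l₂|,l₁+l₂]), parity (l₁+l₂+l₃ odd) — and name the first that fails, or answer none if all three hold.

none

m₁+m₂+m₃ = 1 + 0 − 1 = 0  ✓
triangle: |4−1|=3 ≤ l₃=3 ≤ 4+1=5  ✓
parity: l₁+l₂+l₃ = 8 is even  ✓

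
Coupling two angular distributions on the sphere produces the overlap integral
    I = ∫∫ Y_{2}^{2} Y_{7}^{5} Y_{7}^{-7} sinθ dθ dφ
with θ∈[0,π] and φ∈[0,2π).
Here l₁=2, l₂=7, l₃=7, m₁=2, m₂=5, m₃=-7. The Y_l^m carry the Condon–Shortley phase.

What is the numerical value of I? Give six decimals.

0.066694

Rules hold: Σm=0, L=16 even, 5≤7≤9.
N = 5·15·15 = 1125
Δ = 2!·2!·12!/17! = 1/185640
Racah Σ t=0..2: t=0:+1/2419200 t=1:−1/518400 t=2:+1/2419200 = -1/907200
⇒ 3j(2 7 7; 0 0 0)² = 56/3315, sgn +1
Racah Σ t=0..0: t=0:+1/1916006400 = 1/1916006400
⇒ 3j(2 7 7; 2 5 -7)² = 1/340, sgn +1
4πI² = N·(3j₀)²·(3jₘ)² = 210/3757
I = +1·√(0.0558957/4π) = 0.06669359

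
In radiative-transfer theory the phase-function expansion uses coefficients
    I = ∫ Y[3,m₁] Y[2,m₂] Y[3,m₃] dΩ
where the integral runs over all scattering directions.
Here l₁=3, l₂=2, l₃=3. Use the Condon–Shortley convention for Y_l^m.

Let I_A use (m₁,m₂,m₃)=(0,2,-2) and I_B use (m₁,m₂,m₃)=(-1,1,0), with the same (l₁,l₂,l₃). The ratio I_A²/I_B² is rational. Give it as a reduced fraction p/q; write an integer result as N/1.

10/1

l's match ⇒ only the (l;m) 3-j factors differ between A and B.
A: triangle coeff Δ(3,2,3) = 1/3780; Σ_t [2,2]: t=2:+1/24 = 1/24; (3j)²=1/21 [(3 2 3; 0 2 -2)], sign=-1
B: triangle coeff Δ(3,2,3) = 1/3780; Σ_t [1,2]: t=1:−1/12 t=2:+1/8 = 1/24; (3j)²=1/210 [(3 2 3; -1 1 0)], sign=-1
I_A²/I_B² = (1/21)/(1/210) = 10/1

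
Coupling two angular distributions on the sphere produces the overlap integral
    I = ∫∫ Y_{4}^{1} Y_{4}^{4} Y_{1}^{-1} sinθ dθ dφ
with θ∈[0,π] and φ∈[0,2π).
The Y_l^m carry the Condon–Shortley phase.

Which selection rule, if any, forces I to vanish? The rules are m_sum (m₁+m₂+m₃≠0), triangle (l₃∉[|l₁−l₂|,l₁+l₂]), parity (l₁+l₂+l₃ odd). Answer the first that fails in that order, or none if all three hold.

azimuthal sum: 1 + 4 − 1 = 4  ✗
0 ≤ 1 ≤ 8 (triangle on l)
L = 4 + 4 + 1 = 9 (odd)

m_sum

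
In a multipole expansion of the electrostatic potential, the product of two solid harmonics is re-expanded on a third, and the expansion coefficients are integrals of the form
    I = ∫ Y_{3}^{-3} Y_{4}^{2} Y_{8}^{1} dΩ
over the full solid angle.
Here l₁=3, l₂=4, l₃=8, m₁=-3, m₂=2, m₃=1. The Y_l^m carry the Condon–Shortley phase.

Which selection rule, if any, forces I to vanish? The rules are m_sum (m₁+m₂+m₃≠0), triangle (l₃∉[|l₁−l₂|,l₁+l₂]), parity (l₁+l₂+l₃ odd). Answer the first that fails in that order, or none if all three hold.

triangle

m₁+m₂+m₃ = -3 + 2 + 1 = 0  ✓
triangle: |3−4|=1 ≤ l₃=8 ≤ 3+4=7  ✗
parity: l₁+l₂+l₃ = 15 is odd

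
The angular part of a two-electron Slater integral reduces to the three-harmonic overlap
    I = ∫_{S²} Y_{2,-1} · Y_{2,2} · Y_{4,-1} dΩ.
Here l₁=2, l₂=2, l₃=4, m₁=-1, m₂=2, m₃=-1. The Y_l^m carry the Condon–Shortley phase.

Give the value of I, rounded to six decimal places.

Checks pass: Σm=0; 8 even; l₃=4∈[0,4].
(2·2+1)(2·2+1)(2·4+1) = 225
Δ: 0! 4! 4! / 9! → 1/630
sum: t=0:+1/16 = 1/16
3j²(2 2 4; 0 0 0) = Δ·Π!·Σ² = 2/35  (sign +1)
sum: t=0:+1/144 = 1/144
3j²(2 2 4; -1 2 -1) = Δ·Π!·Σ² = 1/126  (sign -1)
combine: 4πI² = 225·2/35·1/126 = 5/49
take √, sign -1: I = -0.09011188

-0.090112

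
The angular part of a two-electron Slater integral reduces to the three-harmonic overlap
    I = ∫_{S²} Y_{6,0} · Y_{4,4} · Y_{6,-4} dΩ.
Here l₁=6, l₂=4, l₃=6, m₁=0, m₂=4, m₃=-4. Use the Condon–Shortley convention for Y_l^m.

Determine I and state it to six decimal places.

Checks pass: Σm=0; 16 even; l₃=6∈[2,10].
(2·6+1)(2·4+1)(2·6+1) = 1521
Δ: 4! 8! 4! / 17! → 1/15315300
sum: t=0:+1/829440 t=1:−1/25920 t=2:+1/9216 t=3:−1/25920 t=4:+1/829440 = 7/207360
3j²(6 4 6; 0 0 0) = Δ·Π!·Σ² = 28/2431  (sign +1)
sum: t=4:+1/829440 = 1/829440
3j²(6 4 6; 0 4 -4) = Δ·Π!·Σ² = 35/2431  (sign +1)
combine: 4πI² = 1521·28/2431·35/2431 = 8820/34969
take √, sign +1: I = 0.14167322

0.141673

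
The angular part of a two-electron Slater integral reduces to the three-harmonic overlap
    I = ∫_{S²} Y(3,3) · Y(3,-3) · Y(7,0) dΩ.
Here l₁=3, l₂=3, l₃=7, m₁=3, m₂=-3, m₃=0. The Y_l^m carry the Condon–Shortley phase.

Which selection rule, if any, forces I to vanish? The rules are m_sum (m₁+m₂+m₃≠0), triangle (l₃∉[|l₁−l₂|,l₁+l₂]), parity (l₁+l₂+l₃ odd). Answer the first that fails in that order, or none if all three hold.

azimuthal sum: 3 − 3 + 0 = 0  ✓
0 ≤ 7 ≤ 6 (triangle on l)  ✗
L = 3 + 3 + 7 = 13 (odd)

triangle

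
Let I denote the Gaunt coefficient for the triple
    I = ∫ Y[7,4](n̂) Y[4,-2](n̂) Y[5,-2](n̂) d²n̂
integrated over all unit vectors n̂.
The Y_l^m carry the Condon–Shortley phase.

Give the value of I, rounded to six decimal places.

0.139828

m-sum 0 ✓  L=16 even ✓  3≤5≤11 ✓
Π(2lᵢ+1) = 15×9×11 = 1485
triangle coeff Δ(7,4,5) = 1/6126120
Σ_t [2,4]: t=2:+1/69120 t=3:−1/20736 t=4:+1/69120 = -1/51840
(3j)²=280/21879 [(7 4 5; 0 0 0)], sign=+1
Σ_t [0,2]: t=0:+1/1036800 t=1:−1/172800 t=2:+1/483840 = -1/362880
(3j)²=20/1547 [(7 4 5; 4 -2 -2)], sign=+1
⇒ 4πI² = 12000/48841
I = (+1)√(12000/48841/(4π)) = 0.13982777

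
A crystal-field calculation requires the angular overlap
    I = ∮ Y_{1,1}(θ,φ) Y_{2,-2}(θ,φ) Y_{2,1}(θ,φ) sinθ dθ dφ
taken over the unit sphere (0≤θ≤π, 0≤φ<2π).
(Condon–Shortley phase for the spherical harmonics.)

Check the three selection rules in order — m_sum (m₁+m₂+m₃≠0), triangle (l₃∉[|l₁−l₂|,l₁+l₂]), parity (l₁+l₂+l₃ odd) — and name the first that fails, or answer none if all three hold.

m₁+m₂+m₃ = 1 − 2 + 1 = 0  ✓
triangle: |1−2|=1 ≤ l₃=2 ≤ 1+2=3  ✓
parity: l₁+l₂+l₃ = 5 is odd  ✗

parity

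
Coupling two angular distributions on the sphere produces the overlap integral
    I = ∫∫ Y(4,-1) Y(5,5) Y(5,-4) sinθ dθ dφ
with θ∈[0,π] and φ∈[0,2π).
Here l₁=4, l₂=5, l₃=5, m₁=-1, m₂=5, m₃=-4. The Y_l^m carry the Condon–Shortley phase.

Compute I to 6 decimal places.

0.184127

m-sum 0 ✓  L=14 even ✓  1≤5≤9 ✓
Π(2lᵢ+1) = 9×11×11 = 1089
triangle coeff Δ(4,5,5) = 1/3153150
Σ_t [0,4]: t=0:+1/69120 t=1:−1/1728 t=2:+1/576 t=3:−1/1728 t=4:+1/69120 = 7/11520
(3j)²=2/143 [(4 5 5; 0 0 0)], sign=-1
Σ_t [4,4]: t=4:+1/103680 = 1/103680
(3j)²=4/143 [(4 5 5; -1 5 -4)], sign=-1
⇒ 4πI² = 72/169
I = (+1)√(72/169/(4π)) = 0.18412721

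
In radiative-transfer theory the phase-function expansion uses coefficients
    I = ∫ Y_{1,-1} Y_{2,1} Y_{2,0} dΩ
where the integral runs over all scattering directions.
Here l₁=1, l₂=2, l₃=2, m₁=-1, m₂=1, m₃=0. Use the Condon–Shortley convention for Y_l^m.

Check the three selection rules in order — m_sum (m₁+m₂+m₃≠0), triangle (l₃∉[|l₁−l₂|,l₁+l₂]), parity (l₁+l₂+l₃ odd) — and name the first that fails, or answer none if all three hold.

Σmᵢ = 0  ✓
l₃∈[|l₁−l₂|,l₁+l₂]=[1,3], have l₃=2  ✓
Σlᵢ = 5 ⇒ odd  ✗

parity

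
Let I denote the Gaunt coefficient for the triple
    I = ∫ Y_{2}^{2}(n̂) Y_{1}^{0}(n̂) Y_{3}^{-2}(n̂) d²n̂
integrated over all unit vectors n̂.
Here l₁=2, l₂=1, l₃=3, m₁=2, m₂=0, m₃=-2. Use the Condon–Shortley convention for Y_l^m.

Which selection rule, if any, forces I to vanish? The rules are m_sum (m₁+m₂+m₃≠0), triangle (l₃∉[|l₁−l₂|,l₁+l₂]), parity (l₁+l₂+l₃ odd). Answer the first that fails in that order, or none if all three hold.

m₁+m₂+m₃ = 2 + 0 − 2 = 0  ✓
triangle: |2−1|=1 ≤ l₃=3 ≤ 2+1=3  ✓
parity: l₁+l₂+l₃ = 6 is even  ✓

none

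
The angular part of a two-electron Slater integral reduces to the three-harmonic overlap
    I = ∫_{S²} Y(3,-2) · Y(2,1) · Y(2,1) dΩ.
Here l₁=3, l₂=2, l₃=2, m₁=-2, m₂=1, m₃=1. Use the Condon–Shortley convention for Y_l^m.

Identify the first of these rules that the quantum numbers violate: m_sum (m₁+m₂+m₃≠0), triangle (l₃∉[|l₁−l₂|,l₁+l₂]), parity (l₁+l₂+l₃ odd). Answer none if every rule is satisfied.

parity

azimuthal sum: -2 + 1 + 1 = 0  ✓
1 ≤ 2 ≤ 5 (triangle on l)  ✓
L = 3 + 2 + 2 = 7 (odd)  ✗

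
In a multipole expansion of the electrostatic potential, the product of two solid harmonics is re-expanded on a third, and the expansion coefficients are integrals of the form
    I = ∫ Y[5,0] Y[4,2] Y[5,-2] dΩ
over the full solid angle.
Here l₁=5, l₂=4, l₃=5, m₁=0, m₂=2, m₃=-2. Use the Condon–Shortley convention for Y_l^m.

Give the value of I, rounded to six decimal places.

-0.099440

Rules hold: Σm=0, L=14 even, 1≤5≤9.
N = 11·9·11 = 1089
Δ = 4!·6!·4!/15! = 1/3153150
Racah Σ t=0..4: t=0:+1/69120 t=1:−1/1728 t=2:+1/576 t=3:−1/1728 t=4:+1/69120 = 7/11520
⇒ 3j(5 4 5; 0 0 0)² = 2/143, sgn -1
Racah Σ t=2..4: t=2:+1/3456 t=3:−1/1728 t=4:+1/11520 = -7/34560
⇒ 3j(5 4 5; 0 2 -2)² = 7/858, sgn +1
4πI² = N·(3j₀)²·(3jₘ)² = 21/169
I = -1·√(0.12426/4π) = -0.09944006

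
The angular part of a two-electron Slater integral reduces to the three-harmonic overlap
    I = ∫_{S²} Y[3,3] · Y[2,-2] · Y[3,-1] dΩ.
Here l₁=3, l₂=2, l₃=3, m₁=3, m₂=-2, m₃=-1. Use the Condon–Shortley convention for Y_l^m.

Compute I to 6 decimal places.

m-sum 0 ✓  L=8 even ✓  1≤3≤5 ✓
Π(2lᵢ+1) = 7×5×7 = 245
triangle coeff Δ(3,2,3) = 1/3780
Σ_t [0,2]: t=0:+1/24 t=1:−1/4 t=2:+1/24 = -1/6
(3j)²=4/105 [(3 2 3; 0 0 0)], sign=+1
Σ_t [0,0]: t=0:+1/96 = 1/96
(3j)²=1/42 [(3 2 3; 3 -2 -1)], sign=+1
⇒ 4πI² = 2/9
I = (+1)√(2/9/(4π)) = 0.13298076

0.132981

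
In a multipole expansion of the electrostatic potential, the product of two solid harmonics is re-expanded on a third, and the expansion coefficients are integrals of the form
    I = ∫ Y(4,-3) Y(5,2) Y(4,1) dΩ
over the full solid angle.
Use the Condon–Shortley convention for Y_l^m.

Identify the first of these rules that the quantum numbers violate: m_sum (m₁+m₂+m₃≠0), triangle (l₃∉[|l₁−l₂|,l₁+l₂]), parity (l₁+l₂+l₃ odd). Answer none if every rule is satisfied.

Σmᵢ = 0  ✓
l₃∈[|l₁−l₂|,l₁+l₂]=[1,9], have l₃=4  ✓
Σlᵢ = 13 ⇒ odd  ✗

parity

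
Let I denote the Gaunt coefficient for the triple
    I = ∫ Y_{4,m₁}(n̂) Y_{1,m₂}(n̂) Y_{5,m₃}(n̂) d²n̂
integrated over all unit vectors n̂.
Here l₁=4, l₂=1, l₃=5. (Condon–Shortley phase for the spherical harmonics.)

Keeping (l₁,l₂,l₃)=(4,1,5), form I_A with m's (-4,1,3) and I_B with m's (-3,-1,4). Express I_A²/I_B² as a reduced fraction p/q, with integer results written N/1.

1/36

Same 4,1,5: normalisation and zero-m 3j drop out of the ratio.
A: Δ: 0! 8! 2! / 11! → 1/495; sum: t=0:+1/80640 = 1/80640; 3j²(4 1 5; -4 1 3) = Δ·Π!·Σ² = 1/495  (sign +1)
B: Δ: 0! 8! 2! / 11! → 1/495; sum: t=0:+1/10080 = 1/10080; 3j²(4 1 5; -3 -1 4) = Δ·Π!·Σ² = 4/55  (sign -1)
I_A²/I_B² = (1/495)/(4/55) = 1/36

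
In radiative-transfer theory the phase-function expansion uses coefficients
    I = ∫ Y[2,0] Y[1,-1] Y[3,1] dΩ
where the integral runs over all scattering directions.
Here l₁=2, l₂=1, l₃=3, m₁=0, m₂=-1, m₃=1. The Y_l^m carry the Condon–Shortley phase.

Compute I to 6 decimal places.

-0.202301

Checks pass: Σm=0; 6 even; l₃=3∈[1,3].
(2·2+1)(2·1+1)(2·3+1) = 105
Δ: 0! 4! 2! / 7! → 1/105
sum: t=0:+1/4 = 1/4
3j²(2 1 3; 0 0 0) = Δ·Π!·Σ² = 3/35  (sign -1)
sum: t=0:+1/8 = 1/8
3j²(2 1 3; 0 -1 1) = Δ·Π!·Σ² = 2/35  (sign +1)
combine: 4πI² = 105·3/35·2/35 = 18/35
take √, sign -1: I = -0.20230066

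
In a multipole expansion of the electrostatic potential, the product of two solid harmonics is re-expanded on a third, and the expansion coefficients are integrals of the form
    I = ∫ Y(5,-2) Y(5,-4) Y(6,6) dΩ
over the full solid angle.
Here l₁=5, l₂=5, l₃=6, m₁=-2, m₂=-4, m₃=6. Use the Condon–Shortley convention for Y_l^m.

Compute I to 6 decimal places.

Checks pass: Σm=0; 16 even; l₃=6∈[0,10].
(2·5+1)(2·5+1)(2·6+1) = 1573
Δ: 4! 6! 6! / 17! → 1/28588560
sum: t=0:+1/345600 t=1:−1/13824 t=2:+1/5184 t=3:−1/13824 t=4:+1/345600 = 7/129600
3j²(5 5 6; 0 0 0) = Δ·Π!·Σ² = 80/7293  (sign +1)
sum: t=1:−1/3110400 = -1/3110400
3j²(5 5 6; -2 -4 6) = Δ·Π!·Σ² = 21/1105  (sign -1)
combine: 4πI² = 1573·80/7293·21/1105 = 1232/3757
take √, sign -1: I = -0.16153991

-0.161540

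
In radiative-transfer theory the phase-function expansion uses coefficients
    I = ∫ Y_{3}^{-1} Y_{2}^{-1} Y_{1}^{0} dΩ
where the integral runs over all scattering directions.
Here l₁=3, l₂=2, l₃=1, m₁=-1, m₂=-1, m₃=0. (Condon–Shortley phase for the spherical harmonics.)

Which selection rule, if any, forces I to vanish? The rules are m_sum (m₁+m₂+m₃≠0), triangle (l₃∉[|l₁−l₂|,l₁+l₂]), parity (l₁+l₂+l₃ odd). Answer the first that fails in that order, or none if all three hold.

m_sum

azimuthal sum: -1 − 1 + 0 = -2  ✗
1 ≤ 1 ≤ 5 (triangle on l)
L = 3 + 2 + 1 = 6 (even)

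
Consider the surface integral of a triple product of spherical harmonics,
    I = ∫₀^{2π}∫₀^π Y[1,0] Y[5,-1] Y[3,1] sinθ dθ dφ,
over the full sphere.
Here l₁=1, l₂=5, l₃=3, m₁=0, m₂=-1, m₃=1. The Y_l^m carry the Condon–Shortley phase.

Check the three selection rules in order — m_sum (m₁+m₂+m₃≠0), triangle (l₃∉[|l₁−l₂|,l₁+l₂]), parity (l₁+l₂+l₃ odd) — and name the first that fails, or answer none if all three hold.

triangle

Σmᵢ = 0  ✓
l₃∈[|l₁−l₂|,l₁+l₂]=[4,6], have l₃=3  ✗
Σlᵢ = 9 ⇒ odd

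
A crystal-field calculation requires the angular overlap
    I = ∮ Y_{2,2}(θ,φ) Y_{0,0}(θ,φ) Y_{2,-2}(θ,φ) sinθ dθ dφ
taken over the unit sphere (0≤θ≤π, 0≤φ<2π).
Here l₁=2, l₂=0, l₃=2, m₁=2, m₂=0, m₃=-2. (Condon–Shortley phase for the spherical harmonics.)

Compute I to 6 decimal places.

0.282095

Checks pass: Σm=0; 4 even; l₃=2∈[2,2].
(2·2+1)(2·0+1)(2·2+1) = 25
Δ: 0! 4! 0! / 5! → 1/5
sum: t=0:+1/4 = 1/4
3j²(2 0 2; 0 0 0) = Δ·Π!·Σ² = 1/5  (sign +1)
sum: t=0:+1/24 = 1/24
3j²(2 0 2; 2 0 -2) = Δ·Π!·Σ² = 1/5  (sign +1)
combine: 4πI² = 25·1/5·1/5 = 1/1
take √, sign +1: I = 0.28209479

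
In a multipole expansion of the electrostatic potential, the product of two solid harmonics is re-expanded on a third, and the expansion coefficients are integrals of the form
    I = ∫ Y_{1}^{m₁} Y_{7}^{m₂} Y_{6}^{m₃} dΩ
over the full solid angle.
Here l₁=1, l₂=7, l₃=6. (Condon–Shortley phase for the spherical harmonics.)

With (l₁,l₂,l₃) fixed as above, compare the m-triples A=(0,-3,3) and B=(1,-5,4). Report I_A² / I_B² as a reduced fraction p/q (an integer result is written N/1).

Shared (l₁,l₂,l₃)=(1,7,6): N and (l;000)² cancel in I_A²/I_B².
A: Δ = 2!·0!·12!/15! = 1/1365; Racah Σ t=1..1: t=1:−1/2177280 = -1/2177280; ⇒ 3j(1 7 6; 0 -3 3)² = 8/273, sgn +1
B: Δ = 2!·0!·12!/15! = 1/1365; Racah Σ t=0..0: t=0:+1/14515200 = 1/14515200; ⇒ 3j(1 7 6; 1 -5 4)² = 22/455, sgn +1
I_A²/I_B² = (8/273)/(22/455) = 20/33

20/33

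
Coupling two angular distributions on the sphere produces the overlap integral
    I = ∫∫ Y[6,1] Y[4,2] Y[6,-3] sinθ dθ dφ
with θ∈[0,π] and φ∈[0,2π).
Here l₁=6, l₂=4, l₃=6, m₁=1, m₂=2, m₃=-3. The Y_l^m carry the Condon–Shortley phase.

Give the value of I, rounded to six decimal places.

0.036205

m-sum 0 ✓  L=16 even ✓  2≤6≤10 ✓
Π(2lᵢ+1) = 13×9×13 = 1521
triangle coeff Δ(6,4,6) = 1/15315300
Σ_t [0,4]: t=0:+1/829440 t=1:−1/25920 t=2:+1/9216 t=3:−1/25920 t=4:+1/829440 = 7/207360
(3j)²=28/2431 [(6 4 6; 0 0 0)], sign=+1
Σ_t [2,4]: t=2:+1/69120 t=3:−1/51840 t=4:+1/483840 = -1/362880
(3j)²=16/17017 [(6 4 6; 1 2 -3)], sign=+1
⇒ 4πI² = 576/34969
I = (+1)√(576/34969/(4π)) = 0.03620468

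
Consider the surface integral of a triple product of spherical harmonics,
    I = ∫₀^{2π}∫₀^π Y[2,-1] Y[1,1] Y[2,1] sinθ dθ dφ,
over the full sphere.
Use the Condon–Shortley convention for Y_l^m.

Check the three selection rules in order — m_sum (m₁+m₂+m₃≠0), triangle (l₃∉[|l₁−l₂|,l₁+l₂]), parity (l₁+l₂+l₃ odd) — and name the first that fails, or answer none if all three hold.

Σmᵢ = 1  ✗
l₃∈[|l₁−l₂|,l₁+l₂]=[1,3], have l₃=2
Σlᵢ = 5 ⇒ odd

m_sum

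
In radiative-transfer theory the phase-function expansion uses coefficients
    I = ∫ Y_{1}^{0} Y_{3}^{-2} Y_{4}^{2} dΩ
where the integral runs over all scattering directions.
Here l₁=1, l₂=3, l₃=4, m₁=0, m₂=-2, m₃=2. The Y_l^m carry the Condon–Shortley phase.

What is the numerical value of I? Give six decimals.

Rules hold: Σm=0, L=8 even, 2≤4≤4.
N = 3·7·9 = 189
Δ = 0!·2!·6!/9! = 1/252
Racah Σ t=0..0: t=0:+1/36 = 1/36
⇒ 3j(1 3 4; 0 0 0)² = 4/63, sgn +1
Racah Σ t=0..0: t=0:+1/120 = 1/120
⇒ 3j(1 3 4; 0 -2 2)² = 1/21, sgn +1
4πI² = N·(3j₀)²·(3jₘ)² = 4/7
I = +1·√(0.571429/4π) = 0.21324362

0.213244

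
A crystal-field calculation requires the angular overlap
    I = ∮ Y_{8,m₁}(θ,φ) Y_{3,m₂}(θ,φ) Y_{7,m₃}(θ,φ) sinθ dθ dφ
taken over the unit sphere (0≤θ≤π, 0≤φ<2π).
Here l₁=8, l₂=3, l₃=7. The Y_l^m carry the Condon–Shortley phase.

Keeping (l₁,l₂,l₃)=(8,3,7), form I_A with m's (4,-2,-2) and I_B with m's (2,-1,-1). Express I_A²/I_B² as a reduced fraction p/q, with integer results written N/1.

Same 8,3,7: normalisation and zero-m 3j drop out of the ratio.
A: Δ: 4! 12! 2! / 19! → 1/5290740; sum: t=0:+1/23224320 t=1:−1/26127360 = 1/209018880; 3j²(8 3 7; 4 -2 -2) = Δ·Π!·Σ² = 275/1058148  (sign -1)
B: Δ: 4! 12! 2! / 19! → 1/5290740; sum: t=0:+1/24883200 t=1:−1/3628800 t=2:+1/7741440 = -37/348364800; 3j²(8 3 7; 2 -1 -1) = Δ·Π!·Σ² = 1369/176358  (sign -1)
I_A²/I_B² = (275/1058148)/(1369/176358) = 275/8214

275/8214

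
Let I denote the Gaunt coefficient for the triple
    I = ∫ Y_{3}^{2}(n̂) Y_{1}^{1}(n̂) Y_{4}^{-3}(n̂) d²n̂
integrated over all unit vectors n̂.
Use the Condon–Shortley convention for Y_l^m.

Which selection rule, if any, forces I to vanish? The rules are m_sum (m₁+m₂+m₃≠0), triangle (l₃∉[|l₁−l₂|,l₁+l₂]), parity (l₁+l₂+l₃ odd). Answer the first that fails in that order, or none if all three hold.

none

m₁+m₂+m₃ = 2 + 1 − 3 = 0  ✓
triangle: |3−1|=2 ≤ l₃=4 ≤ 3+1=4  ✓
parity: l₁+l₂+l₃ = 8 is even  ✓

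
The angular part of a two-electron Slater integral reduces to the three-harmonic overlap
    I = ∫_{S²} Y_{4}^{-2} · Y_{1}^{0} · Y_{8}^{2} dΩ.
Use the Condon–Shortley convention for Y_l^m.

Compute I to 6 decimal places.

|4−1|≤8≤4+1 violated ⇒ I = 0

0.000000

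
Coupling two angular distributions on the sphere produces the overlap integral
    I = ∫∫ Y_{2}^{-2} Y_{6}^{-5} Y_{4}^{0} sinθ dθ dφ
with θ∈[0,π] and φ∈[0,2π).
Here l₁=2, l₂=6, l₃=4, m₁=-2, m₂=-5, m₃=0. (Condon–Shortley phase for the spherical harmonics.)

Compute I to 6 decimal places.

0.000000

Σmᵢ = -7 ≠ 0, so the φ-integral vanishes; I = 0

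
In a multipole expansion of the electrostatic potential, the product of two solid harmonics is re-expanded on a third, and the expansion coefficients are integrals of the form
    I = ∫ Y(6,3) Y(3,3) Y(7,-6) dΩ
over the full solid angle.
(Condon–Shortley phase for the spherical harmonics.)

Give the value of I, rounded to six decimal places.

-0.153803

Rules hold: Σm=0, L=16 even, 3≤7≤9.
N = 13·7·15 = 1365
Δ = 2!·10!·4!/17! = 1/2042040
Racah Σ t=0..2: t=0:+1/207360 t=1:−1/57600 t=2:+1/207360 = -1/129600
⇒ 3j(6 3 7; 0 0 0)² = 168/12155, sgn +1
Racah Σ t=2..2: t=2:+1/17418240 = 1/17418240
⇒ 3j(6 3 7; 3 3 -6)² = 15/952, sgn -1
4πI² = N·(3j₀)²·(3jₘ)² = 945/3179
I = -1·√(0.297263/4π) = -0.15380332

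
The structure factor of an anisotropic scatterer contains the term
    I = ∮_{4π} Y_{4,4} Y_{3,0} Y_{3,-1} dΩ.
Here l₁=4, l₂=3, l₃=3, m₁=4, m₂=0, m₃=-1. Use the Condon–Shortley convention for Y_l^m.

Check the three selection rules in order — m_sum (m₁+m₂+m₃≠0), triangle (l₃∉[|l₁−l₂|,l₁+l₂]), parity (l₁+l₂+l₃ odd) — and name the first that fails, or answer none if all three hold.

azimuthal sum: 4 + 0 − 1 = 3  ✗
1 ≤ 3 ≤ 7 (triangle on l)
L = 4 + 3 + 3 = 10 (even)

m_sum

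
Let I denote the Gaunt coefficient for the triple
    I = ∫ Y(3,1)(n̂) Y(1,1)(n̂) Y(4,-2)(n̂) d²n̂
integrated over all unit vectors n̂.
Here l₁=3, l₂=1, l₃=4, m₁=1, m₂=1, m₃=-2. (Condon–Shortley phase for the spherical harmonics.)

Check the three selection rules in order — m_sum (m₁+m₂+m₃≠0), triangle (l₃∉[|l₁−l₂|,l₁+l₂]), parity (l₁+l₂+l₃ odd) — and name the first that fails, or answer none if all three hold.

none

azimuthal sum: 1 + 1 − 2 = 0  ✓
2 ≤ 4 ≤ 4 (triangle on l)  ✓
L = 3 + 1 + 4 = 8 (even)  ✓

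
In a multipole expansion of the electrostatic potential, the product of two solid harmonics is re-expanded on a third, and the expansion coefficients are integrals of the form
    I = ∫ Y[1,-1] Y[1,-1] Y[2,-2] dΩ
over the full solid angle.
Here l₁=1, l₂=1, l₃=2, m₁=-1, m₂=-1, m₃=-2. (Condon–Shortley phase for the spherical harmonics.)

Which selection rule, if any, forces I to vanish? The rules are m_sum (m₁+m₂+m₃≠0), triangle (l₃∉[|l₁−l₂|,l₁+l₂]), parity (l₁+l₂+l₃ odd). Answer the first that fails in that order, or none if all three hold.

m_sum

azimuthal sum: -1 − 1 − 2 = -4  ✗
0 ≤ 2 ≤ 2 (triangle on l)
L = 1 + 1 + 2 = 4 (even)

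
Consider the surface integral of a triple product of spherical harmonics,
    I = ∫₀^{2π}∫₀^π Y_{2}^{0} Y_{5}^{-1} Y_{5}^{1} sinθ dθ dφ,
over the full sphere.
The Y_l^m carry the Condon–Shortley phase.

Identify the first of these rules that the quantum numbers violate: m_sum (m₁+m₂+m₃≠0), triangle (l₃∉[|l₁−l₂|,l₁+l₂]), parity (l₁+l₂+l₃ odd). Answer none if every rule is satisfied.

none

azimuthal sum: 0 − 1 + 1 = 0  ✓
3 ≤ 5 ≤ 7 (triangle on l)  ✓
L = 2 + 5 + 5 = 12 (even)  ✓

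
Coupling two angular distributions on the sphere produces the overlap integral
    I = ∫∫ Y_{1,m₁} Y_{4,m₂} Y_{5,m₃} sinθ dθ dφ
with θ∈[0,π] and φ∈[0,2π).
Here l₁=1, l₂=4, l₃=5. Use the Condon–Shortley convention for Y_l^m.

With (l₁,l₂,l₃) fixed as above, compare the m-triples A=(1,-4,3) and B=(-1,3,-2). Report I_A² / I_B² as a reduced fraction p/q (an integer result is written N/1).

1/3

l's match ⇒ only the (l;m) 3-j factors differ between A and B.
A: triangle coeff Δ(1,4,5) = 1/495; Σ_t [0,0]: t=0:+1/80640 = 1/80640; (3j)²=1/495 [(1 4 5; 1 -4 3)], sign=+1
B: triangle coeff Δ(1,4,5) = 1/495; Σ_t [0,0]: t=0:+1/10080 = 1/10080; (3j)²=1/165 [(1 4 5; -1 3 -2)], sign=-1
I_A²/I_B² = (1/495)/(1/165) = 1/3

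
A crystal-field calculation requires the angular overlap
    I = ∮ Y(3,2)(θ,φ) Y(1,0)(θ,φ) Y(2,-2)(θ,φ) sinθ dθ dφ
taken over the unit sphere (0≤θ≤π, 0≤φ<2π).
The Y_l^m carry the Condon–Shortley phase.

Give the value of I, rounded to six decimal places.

0.184674

Rules hold: Σm=0, L=6 even, 2≤2≤4.
N = 7·3·5 = 105
Δ = 2!·4!·0!/7! = 1/105
Racah Σ t=1..1: t=1:−1/4 = -1/4
⇒ 3j(3 1 2; 0 0 0)² = 3/35, sgn -1
Racah Σ t=1..1: t=1:−1/24 = -1/24
⇒ 3j(3 1 2; 2 0 -2)² = 1/21, sgn -1
4πI² = N·(3j₀)²·(3jₘ)² = 3/7
I = +1·√(0.428571/4π) = 0.18467439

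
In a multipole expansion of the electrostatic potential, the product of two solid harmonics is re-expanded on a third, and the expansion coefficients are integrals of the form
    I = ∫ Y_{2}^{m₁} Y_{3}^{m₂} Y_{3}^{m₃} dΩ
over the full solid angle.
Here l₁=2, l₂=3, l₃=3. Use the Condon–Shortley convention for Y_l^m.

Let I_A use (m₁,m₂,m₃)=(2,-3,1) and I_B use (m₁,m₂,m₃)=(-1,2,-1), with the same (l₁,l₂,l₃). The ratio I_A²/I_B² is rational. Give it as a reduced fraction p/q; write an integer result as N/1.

l's match ⇒ only the (l;m) 3-j factors differ between A and B.
A: triangle coeff Δ(2,3,3) = 1/3780; Σ_t [0,0]: t=0:+1/96 = 1/96; (3j)²=1/42 [(2 3 3; 2 -3 1)], sign=+1
B: triangle coeff Δ(2,3,3) = 1/3780; Σ_t [1,2]: t=1:−1/48 t=2:+1/12 = 1/16; (3j)²=1/28 [(2 3 3; -1 2 -1)], sign=+1
I_A²/I_B² = (1/42)/(1/28) = 2/3

2/3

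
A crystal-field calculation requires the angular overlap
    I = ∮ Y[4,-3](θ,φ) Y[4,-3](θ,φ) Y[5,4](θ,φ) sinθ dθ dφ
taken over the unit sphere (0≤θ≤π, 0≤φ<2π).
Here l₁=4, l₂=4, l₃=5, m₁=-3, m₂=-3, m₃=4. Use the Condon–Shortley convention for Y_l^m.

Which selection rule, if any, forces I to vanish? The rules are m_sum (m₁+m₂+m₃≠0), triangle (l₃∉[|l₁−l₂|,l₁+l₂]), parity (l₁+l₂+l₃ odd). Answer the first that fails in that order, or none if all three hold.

azimuthal sum: -3 − 3 + 4 = -2  ✗
0 ≤ 5 ≤ 8 (triangle on l)
L = 4 + 4 + 5 = 13 (odd)

m_sum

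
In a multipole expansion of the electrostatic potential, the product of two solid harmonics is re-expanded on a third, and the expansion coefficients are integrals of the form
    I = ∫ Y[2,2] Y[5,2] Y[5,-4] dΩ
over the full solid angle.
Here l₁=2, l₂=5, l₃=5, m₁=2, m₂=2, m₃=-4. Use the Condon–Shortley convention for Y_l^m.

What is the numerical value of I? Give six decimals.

Rules hold: Σm=0, L=12 even, 3≤5≤7.
N = 5·11·11 = 605
Δ = 2!·2!·8!/13! = 1/38610
Racah Σ t=0..2: t=0:+1/2880 t=1:−1/576 t=2:+1/2880 = -1/960
⇒ 3j(2 5 5; 0 0 0)² = 10/429, sgn +1
Racah Σ t=0..0: t=0:+1/20160 = 1/20160
⇒ 3j(2 5 5; 2 2 -4)² = 12/715, sgn -1
4πI² = N·(3j₀)²·(3jₘ)² = 40/169
I = -1·√(0.236686/4π) = -0.13724032

-0.137240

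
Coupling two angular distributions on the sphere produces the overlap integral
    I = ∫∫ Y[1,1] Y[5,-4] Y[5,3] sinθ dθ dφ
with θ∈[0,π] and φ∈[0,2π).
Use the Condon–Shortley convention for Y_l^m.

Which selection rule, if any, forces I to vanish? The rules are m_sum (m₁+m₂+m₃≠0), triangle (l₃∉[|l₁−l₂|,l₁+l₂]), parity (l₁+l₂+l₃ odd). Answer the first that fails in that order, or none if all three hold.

azimuthal sum: 1 − 4 + 3 = 0  ✓
4 ≤ 5 ≤ 6 (triangle on l)  ✓
L = 1 + 5 + 5 = 11 (odd)  ✗

parity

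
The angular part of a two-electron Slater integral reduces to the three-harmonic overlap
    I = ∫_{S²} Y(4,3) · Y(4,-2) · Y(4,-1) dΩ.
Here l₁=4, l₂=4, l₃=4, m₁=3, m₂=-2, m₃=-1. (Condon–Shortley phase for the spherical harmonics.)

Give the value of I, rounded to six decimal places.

-0.063661

Rules hold: Σm=0, L=12 even, 0≤4≤8.
N = 9·9·9 = 729
Δ = 4!·4!·4!/13! = 1/450450
Racah Σ t=0..4: t=0:+1/13824 t=1:−1/216 t=2:+1/64 t=3:−1/216 t=4:+1/13824 = 5/768
⇒ 3j(4 4 4; 0 0 0)² = 18/1001, sgn +1
Racah Σ t=0..1: t=0:+1/576 t=1:−1/864 = 1/1728
⇒ 3j(4 4 4; 3 -2 -1)² = 5/1287, sgn -1
4πI² = N·(3j₀)²·(3jₘ)² = 7290/143143
I = -1·√(0.0509281/4π) = -0.06366105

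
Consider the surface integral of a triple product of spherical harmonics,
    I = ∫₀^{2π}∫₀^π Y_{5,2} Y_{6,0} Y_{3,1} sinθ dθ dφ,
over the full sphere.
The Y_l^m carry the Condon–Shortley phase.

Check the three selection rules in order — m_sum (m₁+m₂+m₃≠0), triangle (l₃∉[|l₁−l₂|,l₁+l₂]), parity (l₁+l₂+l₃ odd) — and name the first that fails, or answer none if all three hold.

m_sum

Σmᵢ = 3  ✗
l₃∈[|l₁−l₂|,l₁+l₂]=[1,11], have l₃=3
Σlᵢ = 14 ⇒ even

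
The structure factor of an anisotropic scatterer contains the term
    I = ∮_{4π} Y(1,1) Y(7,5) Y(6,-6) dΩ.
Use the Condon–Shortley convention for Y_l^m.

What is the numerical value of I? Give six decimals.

-0.034990

m-sum 0 ✓  L=14 even ✓  6≤6≤8 ✓
Π(2lᵢ+1) = 3×15×13 = 585
triangle coeff Δ(1,7,6) = 1/1365
Σ_t [1,1]: t=1:−1/518400 = -1/518400
(3j)²=7/195 [(1 7 6; 0 0 0)], sign=-1
Σ_t [0,0]: t=0:+1/958003200 = 1/958003200
(3j)²=1/1365 [(1 7 6; 1 5 -6)], sign=+1
⇒ 4πI² = 1/65
I = (-1)√(1/65/(4π)) = -0.03498955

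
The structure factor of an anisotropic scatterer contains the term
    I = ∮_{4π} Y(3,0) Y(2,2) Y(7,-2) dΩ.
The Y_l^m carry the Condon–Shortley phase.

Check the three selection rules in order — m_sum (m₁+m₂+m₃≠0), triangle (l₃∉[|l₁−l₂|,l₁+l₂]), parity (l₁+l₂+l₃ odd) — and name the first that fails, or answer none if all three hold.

azimuthal sum: 0 + 2 − 2 = 0  ✓
1 ≤ 7 ≤ 5 (triangle on l)  ✗
L = 3 + 2 + 7 = 12 (even)

triangle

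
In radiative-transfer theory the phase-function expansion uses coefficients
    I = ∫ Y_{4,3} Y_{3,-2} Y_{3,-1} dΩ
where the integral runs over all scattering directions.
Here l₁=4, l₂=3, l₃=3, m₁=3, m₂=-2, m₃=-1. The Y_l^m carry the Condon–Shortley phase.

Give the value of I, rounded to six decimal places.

m-sum 0 ✓  L=10 even ✓  1≤3≤7 ✓
Π(2lᵢ+1) = 9×7×7 = 441
triangle coeff Δ(4,3,3) = 1/34650
Σ_t [1,3]: t=1:−1/72 t=2:+1/16 t=3:−1/72 = 5/144
(3j)²=2/77 [(4 3 3; 0 0 0)], sign=-1
Σ_t [0,1]: t=0:+1/144 t=1:−1/288 = 1/288
(3j)²=1/99 [(4 3 3; 3 -2 -1)], sign=+1
⇒ 4πI² = 14/121
I = (-1)√(14/121/(4π)) = -0.09595473

-0.095955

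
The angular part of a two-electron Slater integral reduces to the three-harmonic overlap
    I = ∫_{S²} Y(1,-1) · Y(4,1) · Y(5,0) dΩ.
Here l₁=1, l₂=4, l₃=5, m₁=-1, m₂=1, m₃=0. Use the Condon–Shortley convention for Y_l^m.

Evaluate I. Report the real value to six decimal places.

m-sum 0 ✓  L=10 even ✓  3≤5≤5 ✓
Π(2lᵢ+1) = 3×9×11 = 297
triangle coeff Δ(1,4,5) = 1/495
Σ_t [0,0]: t=0:+1/576 = 1/576
(3j)²=5/99 [(1 4 5; 0 0 0)], sign=-1
Σ_t [0,0]: t=0:+1/1440 = 1/1440
(3j)²=2/99 [(1 4 5; -1 1 0)], sign=-1
⇒ 4πI² = 10/33
I = (+1)√(10/33/(4π)) = 0.15528807

0.155288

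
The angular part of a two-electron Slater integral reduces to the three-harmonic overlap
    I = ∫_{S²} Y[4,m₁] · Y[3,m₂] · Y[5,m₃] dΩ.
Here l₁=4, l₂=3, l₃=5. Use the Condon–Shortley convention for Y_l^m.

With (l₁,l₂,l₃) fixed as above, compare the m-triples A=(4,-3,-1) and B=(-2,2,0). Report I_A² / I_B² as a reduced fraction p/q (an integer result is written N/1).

Same 4,3,5: normalisation and zero-m 3j drop out of the ratio.
A: Δ: 2! 6! 4! / 13! → 1/180180; sum: t=0:+1/34560 = 1/34560; 3j²(4 3 5; 4 -3 -1) = Δ·Π!·Σ² = 1/429  (sign +1)
B: Δ: 2! 6! 4! / 13! → 1/180180; sum: t=1:−1/2880 t=2:+1/576 = 1/720; 3j²(4 3 5; -2 2 0) = Δ·Π!·Σ² = 80/3003  (sign -1)
I_A²/I_B² = (1/429)/(80/3003) = 7/80

7/80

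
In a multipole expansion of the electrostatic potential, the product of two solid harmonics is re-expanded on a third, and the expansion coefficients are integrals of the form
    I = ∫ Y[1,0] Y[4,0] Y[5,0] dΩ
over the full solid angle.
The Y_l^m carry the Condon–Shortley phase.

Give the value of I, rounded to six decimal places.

Checks pass: Σm=0; 10 even; l₃=5∈[3,5].
(2·1+1)(2·4+1)(2·5+1) = 297
Δ: 0! 2! 8! / 11! → 1/495
sum: t=0:+1/576 = 1/576
3j²(1 4 5; 0 0 0) = Δ·Π!·Σ² = 5/99  (sign -1)
(m-triple is (0,0,0) — same symbol as above.)
combine: 4πI² = 297·5/99·5/99 = 25/33
take √, sign +1: I = 0.24553200

0.245532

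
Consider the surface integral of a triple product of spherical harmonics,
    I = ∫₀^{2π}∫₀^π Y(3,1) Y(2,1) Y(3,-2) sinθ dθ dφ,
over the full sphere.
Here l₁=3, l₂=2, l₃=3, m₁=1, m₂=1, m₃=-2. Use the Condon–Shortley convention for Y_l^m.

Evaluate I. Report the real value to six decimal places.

m-sum 0 ✓  L=8 even ✓  1≤3≤5 ✓
Π(2lᵢ+1) = 7×5×7 = 245
triangle coeff Δ(3,2,3) = 1/3780
Σ_t [0,2]: t=0:+1/24 t=1:−1/4 t=2:+1/24 = -1/6
(3j)²=4/105 [(3 2 3; 0 0 0)], sign=+1
Σ_t [1,2]: t=1:−1/12 t=2:+1/48 = -1/16
(3j)²=1/28 [(3 2 3; 1 1 -2)], sign=+1
⇒ 4πI² = 1/3
I = (+1)√(1/3/(4π)) = 0.16286750

0.162868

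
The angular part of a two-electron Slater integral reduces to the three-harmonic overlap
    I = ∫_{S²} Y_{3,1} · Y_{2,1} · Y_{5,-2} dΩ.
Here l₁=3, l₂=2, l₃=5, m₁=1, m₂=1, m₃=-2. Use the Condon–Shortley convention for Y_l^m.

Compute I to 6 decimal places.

0.245532

Checks pass: Σm=0; 10 even; l₃=5∈[1,5].
(2·3+1)(2·2+1)(2·5+1) = 385
Δ: 0! 6! 4! / 11! → 1/2310
sum: t=0:+1/144 = 1/144
3j²(3 2 5; 0 0 0) = Δ·Π!·Σ² = 10/231  (sign -1)
sum: t=0:+1/288 = 1/288
3j²(3 2 5; 1 1 -2) = Δ·Π!·Σ² = 1/22  (sign -1)
combine: 4πI² = 385·10/231·1/22 = 25/33
take √, sign +1: I = 0.24553200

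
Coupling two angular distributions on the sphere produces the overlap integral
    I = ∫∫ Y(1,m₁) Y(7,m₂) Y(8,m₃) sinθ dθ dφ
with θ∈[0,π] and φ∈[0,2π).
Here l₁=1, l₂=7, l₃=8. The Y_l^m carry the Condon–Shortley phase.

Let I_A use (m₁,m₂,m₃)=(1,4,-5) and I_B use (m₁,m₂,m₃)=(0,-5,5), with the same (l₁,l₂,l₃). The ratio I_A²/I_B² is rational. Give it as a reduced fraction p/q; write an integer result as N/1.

Shared (l₁,l₂,l₃)=(1,7,8): N and (l;000)² cancel in I_A²/I_B².
A: Δ = 0!·2!·14!/17! = 1/2040; Racah Σ t=0..0: t=0:+1/479001600 = 1/479001600; ⇒ 3j(1 7 8; 1 4 -5)² = 13/340, sgn -1
B: Δ = 0!·2!·14!/17! = 1/2040; Racah Σ t=0..0: t=0:+1/958003200 = 1/958003200; ⇒ 3j(1 7 8; 0 -5 5)² = 13/680, sgn -1
I_A²/I_B² = (13/340)/(13/680) = 2/1

2/1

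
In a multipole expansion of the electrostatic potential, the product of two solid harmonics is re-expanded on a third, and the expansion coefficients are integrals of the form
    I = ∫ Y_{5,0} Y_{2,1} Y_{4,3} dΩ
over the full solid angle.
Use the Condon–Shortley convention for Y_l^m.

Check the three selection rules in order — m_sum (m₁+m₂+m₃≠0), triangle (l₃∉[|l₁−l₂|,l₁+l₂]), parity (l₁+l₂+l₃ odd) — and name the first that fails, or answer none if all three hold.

m_sum

azimuthal sum: 0 + 1 + 3 = 4  ✗
3 ≤ 4 ≤ 7 (triangle on l)
L = 5 + 2 + 4 = 11 (odd)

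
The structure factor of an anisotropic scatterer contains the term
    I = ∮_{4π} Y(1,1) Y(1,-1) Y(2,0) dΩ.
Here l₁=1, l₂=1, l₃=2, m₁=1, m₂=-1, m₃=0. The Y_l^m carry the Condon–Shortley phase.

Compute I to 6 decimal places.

Checks pass: Σm=0; 4 even; l₃=2∈[0,2].
(2·1+1)(2·1+1)(2·2+1) = 45
Δ: 0! 2! 2! / 5! → 1/30
sum: t=0:+1/1 = 1/1
3j²(1 1 2; 0 0 0) = Δ·Π!·Σ² = 2/15  (sign +1)
sum: t=0:+1/4 = 1/4
3j²(1 1 2; 1 -1 0) = Δ·Π!·Σ² = 1/30  (sign +1)
combine: 4πI² = 45·2/15·1/30 = 1/5
take √, sign +1: I = 0.12615663

0.126157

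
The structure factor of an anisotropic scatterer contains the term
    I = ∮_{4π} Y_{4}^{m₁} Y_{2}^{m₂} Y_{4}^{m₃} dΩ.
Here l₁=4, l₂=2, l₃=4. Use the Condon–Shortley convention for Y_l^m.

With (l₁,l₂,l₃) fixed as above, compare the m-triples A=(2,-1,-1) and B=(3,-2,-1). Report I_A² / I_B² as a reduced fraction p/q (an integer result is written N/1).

Same 4,2,4: normalisation and zero-m 3j drop out of the ratio.
A: Δ: 2! 6! 2! / 11! → 1/13860; sum: t=0:+1/96 t=1:−1/240 = 1/160; 3j²(4 2 4; 2 -1 -1) = Δ·Π!·Σ² = 27/1540  (sign -1)
B: Δ: 2! 6! 2! / 11! → 1/13860; sum: t=0:+1/480 = 1/480; 3j²(4 2 4; 3 -2 -1) = Δ·Π!·Σ² = 3/110  (sign -1)
I_A²/I_B² = (27/1540)/(3/110) = 9/14

9/14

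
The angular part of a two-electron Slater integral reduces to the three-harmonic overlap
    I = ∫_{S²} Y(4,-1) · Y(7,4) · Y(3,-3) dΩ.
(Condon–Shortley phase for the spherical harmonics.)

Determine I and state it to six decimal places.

0.144828

Rules hold: Σm=0, L=14 even, 3≤3≤11.
N = 9·15·7 = 945
Δ = 8!·0!·6!/15! = 1/45045
Racah Σ t=4..4: t=4:+1/20736 = 1/20736
⇒ 3j(4 7 3; 0 0 0)² = 35/1287, sgn -1
Racah Σ t=5..5: t=5:−1/518400 = -1/518400
⇒ 3j(4 7 3; -1 4 -3)² = 2/195, sgn -1
4πI² = N·(3j₀)²·(3jₘ)² = 490/1859
I = +1·√(0.263583/4π) = 0.14482829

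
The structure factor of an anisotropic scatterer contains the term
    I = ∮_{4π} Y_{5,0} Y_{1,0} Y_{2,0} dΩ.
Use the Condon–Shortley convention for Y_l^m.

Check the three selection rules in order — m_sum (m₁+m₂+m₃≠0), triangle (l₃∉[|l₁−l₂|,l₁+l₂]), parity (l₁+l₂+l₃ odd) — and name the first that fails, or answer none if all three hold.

triangle

Σmᵢ = 0  ✓
l₃∈[|l₁−l₂|,l₁+l₂]=[4,6], have l₃=2  ✗
Σlᵢ = 8 ⇒ even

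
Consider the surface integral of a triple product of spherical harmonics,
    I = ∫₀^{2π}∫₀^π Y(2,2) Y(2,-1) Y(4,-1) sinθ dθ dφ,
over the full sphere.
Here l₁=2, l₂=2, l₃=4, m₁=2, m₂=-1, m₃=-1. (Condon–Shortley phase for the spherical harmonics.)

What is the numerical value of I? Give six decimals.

-0.090112

Checks pass: Σm=0; 8 even; l₃=4∈[0,4].
(2·2+1)(2·2+1)(2·4+1) = 225
Δ: 0! 4! 4! / 9! → 1/630
sum: t=0:+1/16 = 1/16
3j²(2 2 4; 0 0 0) = Δ·Π!·Σ² = 2/35  (sign +1)
sum: t=0:+1/144 = 1/144
3j²(2 2 4; 2 -1 -1) = Δ·Π!·Σ² = 1/126  (sign -1)
combine: 4πI² = 225·2/35·1/126 = 5/49
take √, sign -1: I = -0.09011188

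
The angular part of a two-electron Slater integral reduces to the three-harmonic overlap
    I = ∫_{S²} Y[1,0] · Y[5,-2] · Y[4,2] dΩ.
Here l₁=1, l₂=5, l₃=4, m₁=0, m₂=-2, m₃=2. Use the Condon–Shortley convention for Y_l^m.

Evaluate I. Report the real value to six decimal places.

Checks pass: Σm=0; 10 even; l₃=4∈[4,6].
(2·1+1)(2·5+1)(2·4+1) = 297
Δ: 2! 0! 8! / 11! → 1/495
sum: t=1:−1/576 = -1/576
3j²(1 5 4; 0 0 0) = Δ·Π!·Σ² = 5/99  (sign -1)
sum: t=1:−1/1440 = -1/1440
3j²(1 5 4; 0 -2 2) = Δ·Π!·Σ² = 7/165  (sign -1)
combine: 4πI² = 297·5/99·7/165 = 7/11
take √, sign +1: I = 0.22503380

0.225034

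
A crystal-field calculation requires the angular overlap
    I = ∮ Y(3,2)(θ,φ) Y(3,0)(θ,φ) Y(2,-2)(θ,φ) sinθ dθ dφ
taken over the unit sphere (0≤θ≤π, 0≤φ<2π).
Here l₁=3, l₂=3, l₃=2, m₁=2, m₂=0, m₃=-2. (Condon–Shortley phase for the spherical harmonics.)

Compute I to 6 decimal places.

Rules hold: Σm=0, L=8 even, 0≤2≤6.
N = 7·7·5 = 245
Δ = 4!·2!·2!/9! = 1/3780
Racah Σ t=1..3: t=1:−1/24 t=2:+1/4 t=3:−1/24 = 1/6
⇒ 3j(3 3 2; 0 0 0)² = 4/105, sgn +1
Racah Σ t=1..1: t=1:−1/24 = -1/24
⇒ 3j(3 3 2; 2 0 -2)² = 1/21, sgn -1
4πI² = N·(3j₀)²·(3jₘ)² = 4/9
I = -1·√(0.444444/4π) = -0.18806319

-0.188063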